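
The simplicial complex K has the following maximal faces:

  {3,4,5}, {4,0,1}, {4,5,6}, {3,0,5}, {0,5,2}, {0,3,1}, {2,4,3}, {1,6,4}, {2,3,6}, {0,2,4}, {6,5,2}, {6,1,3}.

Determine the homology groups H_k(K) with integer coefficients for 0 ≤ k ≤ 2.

H_0 = Z,  H_1 = Z/2,  H_2 = 0.

We work with the vertex ordering 0 < 1 < 2 < 3 < 4 < 5 < 6. The simplices of K, each written with vertices in increasing order, are:

  0-simplices (7): [0], [1], [2], [3], [4], [5], [6]
  1-simplices (18): [0,1], [0,2], [0,3], [0,4], [0,5], [1,3], [1,4], [1,6], [2,3], [2,4], [2,5], [2,6], [3,4], [3,5], [3,6], [4,5], [4,6], [5,6]
  2-simplices (12): [0,1,3], [0,1,4], [0,2,4], [0,2,5], [0,3,5], [1,3,6], [1,4,6], [2,3,4], [2,3,6], [2,5,6], [3,4,5], [4,5,6]

Hence C_0 ≅ Z^7, C_1 ≅ Z^18, C_2 ≅ Z^12.

The boundary map ∂_1: C_1 → C_0 sends each edge [p,q] (with p < q) to q − p.
The 7×18 boundary matrix has rank 6 and Smith normal form diag(1,1,1,1,1,1).

The boundary map ∂_2: C_2 → C_1 maps a triangle to the signed sum of its edges. For instance
  ∂[1,4,6] = [4,6] − [1,6] + [1,4],
  ∂[0,2,5] = [2,5] − [0,5] + [0,2].
As a 18×12 matrix over Z this has rank 12, with invariant factors (1,1,1,1,1,1,1,1,1,1,1,2).

From H_k ≅ ker(∂_k) / im(∂_{k+1}) we obtain:

  H_0: rank C_0 − rank ∂_1 = 7 − 6 = 1, and the invariant factors of ∂_1 are all 1, so H_0 ≅ Z.
  H_1: rank ker ∂_1 − rank ∂_2 = (18 − 6) − 12 = 0, and ∂_2 has invariant factor 2 > 1, so H_1 ≅ Z/2.
  H_2: rank ker ∂_2 − rank ∂_3 = (12 − 12) − 0 = 0, and there is no ∂_3, so H_2 ≅ 0.

As a check, the Euler characteristic is 7 − 18 + 12 = 1, which agrees with 1 − 0 + 0 = 1.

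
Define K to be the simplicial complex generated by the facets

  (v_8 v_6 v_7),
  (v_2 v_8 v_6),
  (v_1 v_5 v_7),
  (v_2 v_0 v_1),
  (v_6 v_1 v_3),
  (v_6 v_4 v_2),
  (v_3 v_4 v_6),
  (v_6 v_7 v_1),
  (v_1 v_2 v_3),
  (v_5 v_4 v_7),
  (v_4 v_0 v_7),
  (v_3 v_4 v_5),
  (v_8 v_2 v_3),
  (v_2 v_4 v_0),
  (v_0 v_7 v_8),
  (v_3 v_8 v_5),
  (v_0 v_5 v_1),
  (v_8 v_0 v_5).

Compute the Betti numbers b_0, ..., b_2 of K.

Take the total order v_0 < v_1 < v_2 < v_3 < v_4 < v_5 < v_6 < v_7 < v_8 on the vertex set. Then K (dimension 2) consists of the simplices:

  0-simplices (9): [v_0], [v_1], [v_2], [v_3], [v_4], [v_5], [v_6], [v_7], [v_8]
  1-simplices (27): (27 of them)
  2-simplices (18): (18 of them)

so the chain groups are C_0 ≅ Z^9, C_1 ≅ Z^27, C_2 ≅ Z^18.

Boundary ∂_1: C_1 → C_0 is given by ∂[p,q] = [q] − [p]. For instance
  ∂[v_1,v_6] = [v_6] − [v_1].
As a 9×27 matrix over Z this has rank 8, with invariant factors (1,1,1,1,1,1,1,1).

∂_2: C_2 → C_1 maps a triangle to the signed sum of its edges. For instance
  ∂[v_0,v_4,v_7] = [v_4,v_7] − [v_0,v_7] + [v_0,v_4],
  ∂[v_1,v_5,v_7] = [v_5,v_7] − [v_1,v_7] + [v_1,v_5].
The resulting 27×18 matrix has rank 18, and its Smith normal form has invariant factors (1,1,1,1,1,1,1,1,1,1,1,1,1,1,1,1,1,2).

Now H_k = ker ∂_k / im ∂_{k+1}, so:

  H_0: rank C_0 − rank ∂_1 = 9 − 8 = 1, and the invariant factors of ∂_1 are all 1, so H_0 = Z.
  H_1: rank ker ∂_1 − rank ∂_2 = (27 − 8) − 18 = 1, and ∂_2 has invariant factor 2 > 1, so H_1 = Z ⊕ Z/2Z.
  H_2: rank ker ∂_2 − rank ∂_3 = (18 − 18) − 0 = 0, and there is no ∂_3, so H_2 = 0.

As a check, the Euler characteristic is 9 − 27 + 18 = 0, which agrees with 1 − 1 + 0 = 0.

Hence the Betti numbers are b_0 = 1, b_1 = 1, b_2 = 0.

b_0 = 1, b_1 = 1, b_2 = 0.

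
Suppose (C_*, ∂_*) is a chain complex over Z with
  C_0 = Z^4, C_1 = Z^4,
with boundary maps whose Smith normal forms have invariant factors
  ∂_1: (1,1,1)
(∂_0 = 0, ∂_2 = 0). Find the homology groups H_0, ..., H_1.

H_0: b_0 = 4 − 0 − 3 = 1; torsion from ∂_1 factors > 1: none. So H_0 ≅ Z.
H_1: b_1 = 4 − 3 − 0 = 1; torsion from ∂_2 factors > 1: none. So H_1 ≅ Z.

H_0 ≅ Z,  H_1 ≅ Z.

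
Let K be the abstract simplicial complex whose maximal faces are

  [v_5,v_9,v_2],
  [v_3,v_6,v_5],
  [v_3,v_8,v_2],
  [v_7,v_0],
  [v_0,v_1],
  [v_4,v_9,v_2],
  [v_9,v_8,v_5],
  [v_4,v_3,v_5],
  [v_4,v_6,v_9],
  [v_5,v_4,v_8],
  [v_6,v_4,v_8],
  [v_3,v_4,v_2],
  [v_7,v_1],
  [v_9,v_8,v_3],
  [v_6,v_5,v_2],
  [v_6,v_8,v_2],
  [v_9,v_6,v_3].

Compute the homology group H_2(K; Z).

Take the total order v_0 < v_1 < v_2 < v_3 < v_4 < v_5 < v_6 < v_7 < v_8 < v_9 on the vertex set. Then K (dimension 2) consists of the simplices:

  0-simplices (10): [v_0], [v_1], [v_2], [v_3], [v_4], [v_5], [v_6], [v_7], [v_8], [v_9]
  1-simplices (24): (24 of them)
  2-simplices (14): (14 of them)

so the chain groups are C_0 ≅ Z^10, C_1 ≅ Z^24, C_2 ≅ Z^14.

The boundary map ∂_1: C_1 → C_0 is given by ∂[p,q] = [q] − [p]. For instance
  ∂[v_1,v_7] = [v_7] − [v_1].
The 10×24 boundary matrix has rank 8 and Smith normal form diag(1,1,1,1,1,1,1,1).

∂_2: C_2 → C_1 maps a triangle to the signed sum of its edges. For instance
  ∂[v_5,v_8,v_9] = [v_8,v_9] − [v_5,v_9] + [v_5,v_8],
  ∂[v_2,v_3,v_8] = [v_3,v_8] − [v_2,v_8] + [v_2,v_3].
The resulting 24×14 matrix has rank 13, and its Smith normal form has invariant factors (1,1,1,1,1,1,1,1,1,1,1,1,1).

Computing H_k = (kernel of ∂_k) / (image of ∂_{k+1}):

  H_2: rank ker ∂_2 − rank ∂_3 = (14 − 13) − 0 = 1, and there is no ∂_3, so H_2 ≅ Z.

H_2 ≅ Z.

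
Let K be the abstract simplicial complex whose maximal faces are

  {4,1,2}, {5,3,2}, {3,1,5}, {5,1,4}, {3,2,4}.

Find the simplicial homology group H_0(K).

Order the vertices as 1 < 2 < 3 < 4 < 5. Listing each simplex with vertices in this order, K has dimension 2 with simplices:

  0-simplices (5): [1], [2], [3], [4], [5]
  1-simplices (10): [1,2], [1,3], [1,4], [1,5], [2,3], [2,4], [2,5], [3,4], [3,5], [4,5]
  2-simplices (5): [1,2,4], [1,3,5], [1,4,5], [2,3,4], [2,3,5]

giving chain groups C_0 ≅ Z^5, C_1 ≅ Z^10, C_2 ≅ Z^5.

The boundary map ∂_1: C_1 → C_0 maps an edge to its endpoints' difference, ∂[p,q] = q − p. For instance
  ∂[2,5] = [5] − [2].
This gives a 5×10 integer matrix of rank 4; reducing to Smith normal form yields diagonal entries (1,1,1,1).

Boundary ∂_2: C_2 → C_1 maps a triangle to the signed sum of its edges. For instance
  ∂[1,4,5] = [4,5] − [1,5] + [1,4],
  ∂[2,3,4] = [3,4] − [2,4] + [2,3].
The 10×5 boundary matrix has rank 5 and Smith normal form diag(1,1,1,1,1).

From H_k ≅ ker(∂_k) / im(∂_{k+1}) we obtain:

  H_0: rank C_0 − rank ∂_1 = 5 − 4 = 1, and the invariant factors of ∂_1 are all 1, so H_0 = Z.

H_0 = Z.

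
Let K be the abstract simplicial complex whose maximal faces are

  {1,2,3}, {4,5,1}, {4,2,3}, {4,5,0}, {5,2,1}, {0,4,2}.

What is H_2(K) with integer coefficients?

H_2 ≅ 0.

Take the total order 0 < 1 < 2 < 3 < 4 < 5 on the vertex set. Then K (dimension 2) consists of the simplices:

  0-simplices (6): [0], [1], [2], [3], [4], [5]
  1-simplices (12): [0,2], [0,4], [0,5], [1,2], [1,3], [1,4], [1,5], [2,3], [2,4], [2,5], [3,4], [4,5]
  2-simplices (6): [0,2,4], [0,4,5], [1,2,3], [1,2,5], [1,4,5], [2,3,4]

Hence C_0 ≅ Z^6, C_1 ≅ Z^12, C_2 ≅ Z^6.

Boundary ∂_1: C_1 → C_0 sends each edge [p,q] (with p < q) to q − p. For instance
  ∂[1,4] = [4] − [1].
As a 6×12 matrix over Z this has rank 5, with invariant factors (1,1,1,1,1).

Boundary ∂_2: C_2 → C_1 acts by ∂[p,q,r] = [q,r] − [p,r] + [p,q]. For instance
  ∂[1,2,5] = [2,5] − [1,5] + [1,2],
  ∂[0,4,5] = [4,5] − [0,5] + [0,4].
The resulting 12×6 matrix has rank 6, and its Smith normal form has invariant factors (1,1,1,1,1,1).

Reading off H_k = ker ∂_k / im ∂_{k+1}:

  H_2: rank ker ∂_2 − rank ∂_3 = (6 − 6) − 0 = 0, and there is no ∂_3, so H_2 ≅ 0.

(K is a triangulation of the cylinder S^1 x I.)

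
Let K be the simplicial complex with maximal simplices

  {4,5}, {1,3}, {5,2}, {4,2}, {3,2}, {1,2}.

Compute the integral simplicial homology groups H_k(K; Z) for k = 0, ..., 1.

Take the total order 1 < 2 < 3 < 4 < 5 on the vertex set. Then K (dimension 1) consists of the simplices:

  0-simplices (5): [1], [2], [3], [4], [5]
  1-simplices (6): [1,2], [1,3], [2,3], [2,4], [2,5], [4,5]

Hence C_0 ≅ Z^5, C_1 ≅ Z^6.

The boundary map ∂_1: C_1 → C_0 is given by ∂[p,q] = [q] − [p].
The resulting 5×6 matrix has rank 4, and its Smith normal form has invariant factors (1,1,1,1).

From H_k ≅ ker(∂_k) / im(∂_{k+1}) we obtain:

  H_0: rank C_0 − rank ∂_1 = 5 − 4 = 1, and the invariant factors of ∂_1 are all 1, so H_0 = Z.
  H_1: rank ker ∂_1 − rank ∂_2 = (6 − 4) − 0 = 2, and there is no ∂_2, so H_1 = Z^2.

As a check, the Euler characteristic is 5 − 6 = -1, which agrees with 1 − 2 = -1.
(K is a triangulation of a wedge of 2 circles.)

H_0 = Z,  H_1 = Z^2.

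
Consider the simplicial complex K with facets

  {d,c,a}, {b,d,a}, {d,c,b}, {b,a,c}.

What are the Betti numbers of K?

b_0 = 1, b_1 = 0, b_2 = 1.

We work with the vertex ordering a < b < c < d. The simplices of K, each written with vertices in increasing order, are:

  0-simplices (4): a, b, c, d
  1-simplices (6): ab, ac, ad, bc, bd, cd
  2-simplices (4): abc, abd, acd, bcd

giving chain groups C_0 ≅ Z^4, C_1 ≅ Z^6, C_2 ≅ Z^4.

The boundary map ∂_1: C_1 → C_0 is given by ∂[p,q] = [q] − [p]. For instance
  ∂bc = c − b.
The 4×6 boundary matrix has rank 3 and Smith normal form diag(1,1,1).

The boundary map ∂_2: C_2 → C_1 maps a triangle to the signed sum of its edges. For instance
  ∂abc = bc − ac + ab,
  ∂abd = bd − ad + ab.
The resulting 6×4 matrix has rank 3, and its Smith normal form has invariant factors (1,1,1).

From H_k ≅ ker(∂_k) / im(∂_{k+1}) we obtain:

  H_0: rank C_0 − rank ∂_1 = 4 − 3 = 1, and the invariant factors of ∂_1 are all 1, so H_0 ≅ Z.
  H_1: rank ker ∂_1 − rank ∂_2 = (6 − 3) − 3 = 0, and the invariant factors of ∂_2 are all 1, so H_1 ≅ 0.
  H_2: rank ker ∂_2 − rank ∂_3 = (4 − 3) − 0 = 1, and there is no ∂_3, so H_2 ≅ Z.

(K is a triangulation of the 2-sphere S^2.)

Hence the Betti numbers are b_0 = 1, b_1 = 0, b_2 = 1.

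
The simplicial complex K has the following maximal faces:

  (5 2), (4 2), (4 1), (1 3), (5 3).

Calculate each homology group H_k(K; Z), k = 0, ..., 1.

Order the vertices as 1 < 2 < 3 < 4 < 5. Listing each simplex with vertices in this order, K has dimension 1 with simplices:

  0-simplices (5): [1], [2], [3], [4], [5]
  1-simplices (5): [1,3], [1,4], [2,4], [2,5], [3,5]

giving chain groups C_0 ≅ Z^5, C_1 ≅ Z^5.

Boundary ∂_1: C_1 → C_0 maps an edge to its endpoints' difference, ∂[p,q] = q − p. For instance
  ∂[2,5] = [5] − [2].
The resulting 5×5 matrix has rank 4, and its Smith normal form has invariant factors (1,1,1,1).

Computing H_k = (kernel of ∂_k) / (image of ∂_{k+1}):

  H_0: rank C_0 − rank ∂_1 = 5 − 4 = 1, and the invariant factors of ∂_1 are all 1, so H_0 = Z.
  H_1: rank ker ∂_1 − rank ∂_2 = (5 − 4) − 0 = 1, and there is no ∂_2, so H_1 = Z.

(K is a triangulation of the circle S^1.)

H_0 = Z,  H_1 = Z.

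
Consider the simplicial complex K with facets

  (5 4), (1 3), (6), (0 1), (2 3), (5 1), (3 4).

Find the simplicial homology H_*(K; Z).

We work with the vertex ordering 0 < 1 < 2 < 3 < 4 < 5 < 6. The simplices of K, each written with vertices in increasing order, are:

  0-simplices (7): [0], [1], [2], [3], [4], [5], [6]
  1-simplices (6): [0,1], [1,3], [1,5], [2,3], [3,4], [4,5]

so the chain groups are C_0 ≅ Z^7, C_1 ≅ Z^6.

Boundary ∂_1: C_1 → C_0 sends each edge [p,q] (with p < q) to q − p. For instance
  ∂[1,5] = [5] − [1].
The 7×6 boundary matrix has rank 5 and Smith normal form diag(1,1,1,1,1).

From H_k ≅ ker(∂_k) / im(∂_{k+1}) we obtain:

  H_0: rank C_0 − rank ∂_1 = 7 − 5 = 2, and the invariant factors of ∂_1 are all 1, so H_0 = Z^2.
  H_1: rank ker ∂_1 − rank ∂_2 = (6 − 5) − 0 = 1, and there is no ∂_2, so H_1 = Z.

As a check, the Euler characteristic is 7 − 6 = 1, which agrees with 2 − 1 = 1.

H_0 ≅ Z^2,  H_1 ≅ Z.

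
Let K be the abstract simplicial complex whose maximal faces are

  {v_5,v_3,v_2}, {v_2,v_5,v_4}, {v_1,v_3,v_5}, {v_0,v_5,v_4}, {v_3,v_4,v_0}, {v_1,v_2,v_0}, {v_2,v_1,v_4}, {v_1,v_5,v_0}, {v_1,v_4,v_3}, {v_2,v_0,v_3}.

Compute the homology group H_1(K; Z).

Order the vertices as v_0 < v_1 < v_2 < v_3 < v_4 < v_5. Listing each simplex with vertices in this order, K has dimension 2 with simplices:

  0-simplices (6): [v_0], [v_1], [v_2], [v_3], [v_4], [v_5]
  1-simplices (15): (15 of them)
  2-simplices (10): [v_0,v_1,v_2], [v_0,v_1,v_5], [v_0,v_2,v_3], [v_0,v_3,v_4], [v_0,v_4,v_5], [v_1,v_2,v_4], [v_1,v_3,v_4], [v_1,v_3,v_5], [v_2,v_3,v_5], [v_2,v_4,v_5]

so the chain groups are C_0 ≅ Z^6, C_1 ≅ Z^15, C_2 ≅ Z^10.

Boundary ∂_1: C_1 → C_0 sends each edge [p,q] (with p < q) to q − p.
The resulting 6×15 matrix has rank 5, and its Smith normal form has invariant factors (1,1,1,1,1).

The boundary map ∂_2: C_2 → C_1 maps a triangle to the signed sum of its edges. For instance
  ∂[v_0,v_1,v_2] = [v_1,v_2] − [v_0,v_2] + [v_0,v_1],
  ∂[v_1,v_3,v_4] = [v_3,v_4] − [v_1,v_4] + [v_1,v_3].
This gives a 15×10 integer matrix of rank 10; reducing to Smith normal form yields diagonal entries (1,1,1,1,1,1,1,1,1,2).

Now H_k = ker ∂_k / im ∂_{k+1}, so:

  H_1: rank ker ∂_1 − rank ∂_2 = (15 − 5) − 10 = 0, and ∂_2 has invariant factor 2 > 1, so H_1 = Z/2Z.

H_1 = Z/2Z.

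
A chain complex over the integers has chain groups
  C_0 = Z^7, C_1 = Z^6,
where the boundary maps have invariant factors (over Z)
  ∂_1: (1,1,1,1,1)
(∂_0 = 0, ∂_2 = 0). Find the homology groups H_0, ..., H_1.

H_0: b_0 = 7 − 0 − 5 = 2; torsion from ∂_1 factors > 1: none. So H_0 ≅ Z^2.
H_1: b_1 = 6 − 5 − 0 = 1; torsion from ∂_2 factors > 1: none. So H_1 ≅ Z.

H_0 ≅ Z^2,  H_1 ≅ Z.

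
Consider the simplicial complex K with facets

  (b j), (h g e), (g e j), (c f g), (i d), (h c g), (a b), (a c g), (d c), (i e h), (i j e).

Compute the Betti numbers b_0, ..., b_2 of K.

Fix the vertex order a < b < c < d < e < f < g < h < i < j and write every simplex with vertices in increasing order. Then dim K = 2 and the simplices of K are:

  0-simplices (10): a, b, c, d, e, f, g, h, i, j
  1-simplices (18): ab, ac, ag, bj, cd, cf, cg, ch, di, eg, eh, ei, ej, fg, gh, gj, hi, ij
  2-simplices (7): acg, cfg, cgh, egh, egj, ehi, eij

so the chain groups are C_0 ≅ Z^10, C_1 ≅ Z^18, C_2 ≅ Z^7.

The boundary map ∂_1: C_1 → C_0 maps an edge to its endpoints' difference, ∂[p,q] = q − p. For instance
  ∂gj = j − g.
The resulting 10×18 matrix has rank 9, and its Smith normal form has invariant factors (1,1,1,1,1,1,1,1,1).

Boundary ∂_2: C_2 → C_1 acts by ∂[p,q,r] = [q,r] − [p,r] + [p,q]. For instance
  ∂egh = gh − eh + eg,
  ∂cgh = gh − ch + cg.
The 18×7 boundary matrix has rank 7 and Smith normal form diag(1,1,1,1,1,1,1).

From H_k ≅ ker(∂_k) / im(∂_{k+1}) we obtain:

  H_0: rank C_0 − rank ∂_1 = 10 − 9 = 1, and the invariant factors of ∂_1 are all 1, so H_0 ≅ Z.
  H_1: rank ker ∂_1 − rank ∂_2 = (18 − 9) − 7 = 2, and the invariant factors of ∂_2 are all 1, so H_1 ≅ Z^2.
  H_2: rank ker ∂_2 − rank ∂_3 = (7 − 7) − 0 = 0, and there is no ∂_3, so H_2 ≅ 0.

As a check, the Euler characteristic is 10 − 18 + 7 = -1, which agrees with 1 − 2 + 0 = -1.

Hence the Betti numbers are b_0 = 1, b_1 = 2, b_2 = 0.

b_0 = 1, b_1 = 2, b_2 = 0.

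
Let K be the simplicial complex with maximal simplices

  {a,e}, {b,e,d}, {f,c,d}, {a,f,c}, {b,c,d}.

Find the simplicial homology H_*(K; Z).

Order the vertices as a < b < c < d < e < f. Listing each simplex with vertices in this order, K has dimension 2 with simplices:

  0-simplices (6): a, b, c, d, e, f
  1-simplices (10): ac, ae, af, bc, bd, be, cd, cf, de, df
  2-simplices (4): acf, bcd, bde, cdf

so the chain groups are C_0 ≅ Z^6, C_1 ≅ Z^10, C_2 ≅ Z^4.

The boundary map ∂_1: C_1 → C_0 sends each edge [p,q] (with p < q) to q − p. For instance
  ∂de = e − d.
The 6×10 boundary matrix has rank 5 and Smith normal form diag(1,1,1,1,1).

Boundary ∂_2: C_2 → C_1 acts by ∂[p,q,r] = [q,r] − [p,r] + [p,q]. For instance
  ∂bde = de − be + bd,
  ∂cdf = df − cf + cd.
The resulting 10×4 matrix has rank 4, and its Smith normal form has invariant factors (1,1,1,1).

From H_k ≅ ker(∂_k) / im(∂_{k+1}) we obtain:

  H_0: rank C_0 − rank ∂_1 = 6 − 5 = 1, and the invariant factors of ∂_1 are all 1, so H_0 = Z.
  H_1: rank ker ∂_1 − rank ∂_2 = (10 − 5) − 4 = 1, and the invariant factors of ∂_2 are all 1, so H_1 = Z.
  H_2: rank ker ∂_2 − rank ∂_3 = (4 − 4) − 0 = 0, and there is no ∂_3, so H_2 = 0.

As a check, the Euler characteristic is 6 − 10 + 4 = 0, which agrees with 1 − 1 + 0 = 0.

H_0 = Z,  H_1 = Z,  H_2 = 0.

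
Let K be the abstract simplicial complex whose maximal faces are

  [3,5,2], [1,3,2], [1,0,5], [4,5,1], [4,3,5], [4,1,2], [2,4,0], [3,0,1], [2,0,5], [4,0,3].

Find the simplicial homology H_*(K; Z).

Fix the vertex order 0 < 1 < 2 < 3 < 4 < 5 and write every simplex with vertices in increasing order. Then dim K = 2 and the simplices of K are:

  0-simplices (6): [0], [1], [2], [3], [4], [5]
  1-simplices (15): [0,1], [0,2], [0,3], [0,4], [0,5], [1,2], [1,3], [1,4], [1,5], [2,3], [2,4], [2,5], [3,4], [3,5], [4,5]
  2-simplices (10): [0,1,3], [0,1,5], [0,2,4], [0,2,5], [0,3,4], [1,2,3], [1,2,4], [1,4,5], [2,3,5], [3,4,5]

giving chain groups C_0 ≅ Z^6, C_1 ≅ Z^15, C_2 ≅ Z^10.

∂_1: C_1 → C_0 sends each edge [p,q] (with p < q) to q − p. For instance
  ∂[0,1] = [1] − [0].
The resulting 6×15 matrix has rank 5, and its Smith normal form has invariant factors (1,1,1,1,1).

The boundary map ∂_2: C_2 → C_1 sends each 2-simplex [p,q,r] to [q,r] − [p,r] + [p,q]. For instance
  ∂[0,3,4] = [3,4] − [0,4] + [0,3],
  ∂[0,1,5] = [1,5] − [0,5] + [0,1].
The 15×10 boundary matrix has rank 10 and Smith normal form diag(1,1,1,1,1,1,1,1,1,2).

Now H_k = ker ∂_k / im ∂_{k+1}, so:

  H_0: rank C_0 − rank ∂_1 = 6 − 5 = 1, and the invariant factors of ∂_1 are all 1, so H_0 ≅ Z.
  H_1: rank ker ∂_1 − rank ∂_2 = (15 − 5) − 10 = 0, and ∂_2 has invariant factor 2 > 1, so H_1 ≅ Z_2.
  H_2: rank ker ∂_2 − rank ∂_3 = (10 − 10) − 0 = 0, and there is no ∂_3, so H_2 ≅ 0.

As a check, the Euler characteristic is 6 − 15 + 10 = 1, which agrees with 1 − 0 + 0 = 1.

H_0 ≅ Z,  H_1 ≅ Z_2,  H_2 = 0.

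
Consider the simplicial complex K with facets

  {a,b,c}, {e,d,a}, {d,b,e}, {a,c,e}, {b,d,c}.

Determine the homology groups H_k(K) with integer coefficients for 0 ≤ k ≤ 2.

Fix the vertex order a < b < c < d < e and write every simplex with vertices in increasing order. Then dim K = 2 and the simplices of K are:

  0-simplices (5): a, b, c, d, e
  1-simplices (10): ab, ac, ad, ae, bc, bd, be, cd, ce, de
  2-simplices (5): abc, ace, ade, bcd, bde

so the chain groups are C_0 ≅ Z^5, C_1 ≅ Z^10, C_2 ≅ Z^5.

Boundary ∂_1: C_1 → C_0 sends each edge [p,q] (with p < q) to q − p.
The resulting 5×10 matrix has rank 4, and its Smith normal form has invariant factors (1,1,1,1).

The boundary map ∂_2: C_2 → C_1 sends each 2-simplex [p,q,r] to [q,r] − [p,r] + [p,q]. For instance
  ∂bcd = cd − bd + bc,
  ∂abc = bc − ac + ab.
The resulting 10×5 matrix has rank 5, and its Smith normal form has invariant factors (1,1,1,1,1).

Computing H_k = (kernel of ∂_k) / (image of ∂_{k+1}):

  H_0: rank C_0 − rank ∂_1 = 5 − 4 = 1, and the invariant factors of ∂_1 are all 1, so H_0 ≅ Z.
  H_1: rank ker ∂_1 − rank ∂_2 = (10 − 4) − 5 = 1, and the invariant factors of ∂_2 are all 1, so H_1 ≅ Z.
  H_2: rank ker ∂_2 − rank ∂_3 = (5 − 5) − 0 = 0, and there is no ∂_3, so H_2 ≅ 0.

H_0 = Z,  H_1 = Z,  H_2 = 0.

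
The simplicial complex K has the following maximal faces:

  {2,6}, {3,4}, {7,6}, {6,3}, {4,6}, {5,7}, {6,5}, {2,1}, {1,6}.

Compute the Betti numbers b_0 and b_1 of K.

Order the vertices as 1 < 2 < 3 < 4 < 5 < 6 < 7. Listing each simplex with vertices in this order, K has dimension 1 with simplices:

  0-simplices (7): [1], [2], [3], [4], [5], [6], [7]
  1-simplices (9): [1,2], [1,6], [2,6], [3,4], [3,6], [4,6], [5,6], [5,7], [6,7]

Hence C_0 ≅ Z^7, C_1 ≅ Z^9.

Boundary ∂_1: C_1 → C_0 sends each edge [p,q] (with p < q) to q − p. For instance
  ∂[5,6] = [6] − [5].
This gives a 7×9 integer matrix of rank 6; reducing to Smith normal form yields diagonal entries (1,1,1,1,1,1).

Reading off H_k = ker ∂_k / im ∂_{k+1}:

  H_0: rank C_0 − rank ∂_1 = 7 − 6 = 1, and the invariant factors of ∂_1 are all 1, so H_0 ≅ Z.
  H_1: rank ker ∂_1 − rank ∂_2 = (9 − 6) − 0 = 3, and there is no ∂_2, so H_1 ≅ Z^3.

Hence the Betti numbers are b_0 = 1, b_1 = 3.

b_0 = 1, b_1 = 3.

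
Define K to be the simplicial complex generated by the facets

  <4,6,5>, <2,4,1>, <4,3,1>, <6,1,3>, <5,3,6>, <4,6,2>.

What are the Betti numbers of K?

b_0 = 1, b_1 = 1, b_2 = 0.

Fix the vertex order 1 < 2 < 3 < 4 < 5 < 6 and write every simplex with vertices in increasing order. Then dim K = 2 and the simplices of K are:

  0-simplices (6): [1], [2], [3], [4], [5], [6]
  1-simplices (12): [1,2], [1,3], [1,4], [1,6], [2,4], [2,6], [3,4], [3,5], [3,6], [4,5], [4,6], [5,6]
  2-simplices (6): [1,2,4], [1,3,4], [1,3,6], [2,4,6], [3,5,6], [4,5,6]

giving chain groups C_0 ≅ Z^6, C_1 ≅ Z^12, C_2 ≅ Z^6.

Boundary ∂_1: C_1 → C_0 maps an edge to its endpoints' difference, ∂[p,q] = q − p. For instance
  ∂[3,6] = [6] − [3].
This gives a 6×12 integer matrix of rank 5; reducing to Smith normal form yields diagonal entries (1,1,1,1,1).

∂_2: C_2 → C_1 maps a triangle to the signed sum of its edges. For instance
  ∂[1,3,6] = [3,6] − [1,6] + [1,3],
  ∂[1,3,4] = [3,4] − [1,4] + [1,3].
As a 12×6 matrix over Z this has rank 6, with invariant factors (1,1,1,1,1,1).

Computing H_k = (kernel of ∂_k) / (image of ∂_{k+1}):

  H_0: rank C_0 − rank ∂_1 = 6 − 5 = 1, and the invariant factors of ∂_1 are all 1, so H_0 ≅ Z.
  H_1: rank ker ∂_1 − rank ∂_2 = (12 − 5) − 6 = 1, and the invariant factors of ∂_2 are all 1, so H_1 ≅ Z.
  H_2: rank ker ∂_2 − rank ∂_3 = (6 − 6) − 0 = 0, and there is no ∂_3, so H_2 ≅ 0.

Hence the Betti numbers are b_0 = 1, b_1 = 1, b_2 = 0.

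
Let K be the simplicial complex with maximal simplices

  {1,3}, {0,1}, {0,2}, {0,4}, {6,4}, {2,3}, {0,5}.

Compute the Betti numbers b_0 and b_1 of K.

b_0 = 1, b_1 = 1.

We work with the vertex ordering 0 < 1 < 2 < 3 < 4 < 5 < 6. The simplices of K, each written with vertices in increasing order, are:

  0-simplices (7): [0], [1], [2], [3], [4], [5], [6]
  1-simplices (7): [0,1], [0,2], [0,4], [0,5], [1,3], [2,3], [4,6]

Hence C_0 ≅ Z^7, C_1 ≅ Z^7.

The boundary map ∂_1: C_1 → C_0 maps an edge to its endpoints' difference, ∂[p,q] = q − p. For instance
  ∂[0,1] = [1] − [0].
As a 7×7 matrix over Z this has rank 6, with invariant factors (1,1,1,1,1,1).

From H_k ≅ ker(∂_k) / im(∂_{k+1}) we obtain:

  H_0: rank C_0 − rank ∂_1 = 7 − 6 = 1, and the invariant factors of ∂_1 are all 1, so H_0 ≅ Z.
  H_1: rank ker ∂_1 − rank ∂_2 = (7 − 6) − 0 = 1, and there is no ∂_2, so H_1 ≅ Z.

Hence the Betti numbers are b_0 = 1, b_1 = 1.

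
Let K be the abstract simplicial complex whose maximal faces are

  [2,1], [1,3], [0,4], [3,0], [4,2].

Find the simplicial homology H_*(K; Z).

Fix the vertex order 0 < 1 < 2 < 3 < 4 and write every simplex with vertices in increasing order. Then dim K = 1 and the simplices of K are:

  0-simplices (5): [0], [1], [2], [3], [4]
  1-simplices (5): [0,3], [0,4], [1,2], [1,3], [2,4]

Hence C_0 ≅ Z^5, C_1 ≅ Z^5.

∂_1: C_1 → C_0 sends each edge [p,q] (with p < q) to q − p. For instance
  ∂[0,3] = [3] − [0].
As a 5×5 matrix over Z this has rank 4, with invariant factors (1,1,1,1).

From H_k ≅ ker(∂_k) / im(∂_{k+1}) we obtain:

  H_0: rank C_0 − rank ∂_1 = 5 − 4 = 1, and the invariant factors of ∂_1 are all 1, so H_0 = Z.
  H_1: rank ker ∂_1 − rank ∂_2 = (5 − 4) − 0 = 1, and there is no ∂_2, so H_1 = Z.

As a check, the Euler characteristic is 5 − 5 = 0, which agrees with 1 − 1 = 0.
(K is a triangulation of the circle S^1.)

H_0 ≅ Z,  H_1 ≅ Z.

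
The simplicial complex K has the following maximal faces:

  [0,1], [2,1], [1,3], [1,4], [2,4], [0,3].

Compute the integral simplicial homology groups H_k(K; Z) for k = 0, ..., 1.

H_0 = Z,  H_1 = Z^2.

K has 5 vertices, 6 edges.
rank ∂_0 = 0, rank ∂_1 = 4 ⇒ b_0 = 5 − 0 − 4 = 1; all invariant factors of ∂_1 are 1 so no torsion. So H_0 = Z.
rank ∂_1 = 4, rank ∂_2 = 0 ⇒ b_1 = 6 − 4 − 0 = 2. So H_1 = Z^2.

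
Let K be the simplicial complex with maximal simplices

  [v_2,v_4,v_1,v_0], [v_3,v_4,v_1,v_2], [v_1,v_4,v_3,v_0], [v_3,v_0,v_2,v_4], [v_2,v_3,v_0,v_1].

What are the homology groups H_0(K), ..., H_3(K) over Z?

H_0 ≅ Z,  H_1 = 0,  H_2 = 0,  H_3 ≅ Z.

We work with the vertex ordering v_0 < v_1 < v_2 < v_3 < v_4. The simplices of K, each written with vertices in increasing order, are:

  0-simplices (5): [v_0], [v_1], [v_2], [v_3], [v_4]
  1-simplices (10): [v_0,v_1], [v_0,v_2], [v_0,v_3], [v_0,v_4], [v_1,v_2], [v_1,v_3], [v_1,v_4], [v_2,v_3], [v_2,v_4], [v_3,v_4]
  2-simplices (10): [v_0,v_1,v_2], [v_0,v_1,v_3], [v_0,v_1,v_4], [v_0,v_2,v_3], [v_0,v_2,v_4], [v_0,v_3,v_4], [v_1,v_2,v_3], [v_1,v_2,v_4], [v_1,v_3,v_4], [v_2,v_3,v_4]
  3-simplices (5): [v_0,v_1,v_2,v_3], [v_0,v_1,v_2,v_4], [v_0,v_1,v_3,v_4], [v_0,v_2,v_3,v_4], [v_1,v_2,v_3,v_4]

giving chain groups C_0 ≅ Z^5, C_1 ≅ Z^10, C_2 ≅ Z^10, C_3 ≅ Z^5.

The boundary map ∂_1: C_1 → C_0 maps an edge to its endpoints' difference, ∂[p,q] = q − p.
This gives a 5×10 integer matrix of rank 4; reducing to Smith normal form yields diagonal entries (1,1,1,1).

Boundary ∂_2: C_2 → C_1 sends each 2-simplex [p,q,r] to [q,r] − [p,r] + [p,q]. For instance
  ∂[v_1,v_3,v_4] = [v_3,v_4] − [v_1,v_4] + [v_1,v_3],
  ∂[v_0,v_1,v_3] = [v_1,v_3] − [v_0,v_3] + [v_0,v_1].
As a 10×10 matrix over Z this has rank 6, with invariant factors (1,1,1,1,1,1).

The boundary map ∂_3: C_3 → C_2 sends each 3-simplex σ to the alternating sum Σ_i (−1)^i (σ with its i-th vertex removed). For instance
  ∂[v_0,v_1,v_2,v_4] = [v_1,v_2,v_4] − [v_0,v_2,v_4] + [v_0,v_1,v_4] − [v_0,v_1,v_2],
  ∂[v_0,v_1,v_3,v_4] = [v_1,v_3,v_4] − [v_0,v_3,v_4] + [v_0,v_1,v_4] − [v_0,v_1,v_3].
This gives a 10×5 integer matrix of rank 4; reducing to Smith normal form yields diagonal entries (1,1,1,1).

Computing H_k = (kernel of ∂_k) / (image of ∂_{k+1}):

  H_0: rank C_0 − rank ∂_1 = 5 − 4 = 1, and the invariant factors of ∂_1 are all 1, so H_0 = Z.
  H_1: rank ker ∂_1 − rank ∂_2 = (10 − 4) − 6 = 0, and the invariant factors of ∂_2 are all 1, so H_1 = 0.
  H_2: rank ker ∂_2 − rank ∂_3 = (10 − 6) − 4 = 0, and the invariant factors of ∂_3 are all 1, so H_2 = 0.
  H_3: rank ker ∂_3 − rank ∂_4 = (5 − 4) − 0 = 1, and there is no ∂_4, so H_3 = Z.

As a check, the Euler characteristic is 5 − 10 + 10 − 5 = 0, which agrees with 1 − 0 + 0 − 1 = 0.
(K is a triangulation of the 3-sphere S^3.)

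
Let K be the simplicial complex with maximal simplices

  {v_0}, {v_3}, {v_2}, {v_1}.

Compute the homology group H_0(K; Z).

Fix the vertex order v_0 < v_1 < v_2 < v_3 and write every simplex with vertices in increasing order. Then dim K = 0 and the simplices of K are:

  0-simplices (4): [v_0], [v_1], [v_2], [v_3]

Hence C_0 ≅ Z^4.

Reading off H_k = ker ∂_k / im ∂_{k+1}:

  H_0: rank C_0 − rank ∂_1 = 4 − 0 = 4, and there is no ∂_1, so H_0 = Z^4.

H_0 ≅ Z^4.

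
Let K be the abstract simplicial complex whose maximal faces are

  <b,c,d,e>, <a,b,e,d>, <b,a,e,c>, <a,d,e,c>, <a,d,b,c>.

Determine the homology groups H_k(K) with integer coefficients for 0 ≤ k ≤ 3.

K has 5 vertices, 10 edges, 10 triangles, 5 3-simplices.
rank ∂_0 = 0, rank ∂_1 = 4 ⇒ b_0 = 5 − 0 − 4 = 1; all invariant factors of ∂_1 are 1 so no torsion. So H_0 ≅ Z.
rank ∂_1 = 4, rank ∂_2 = 6 ⇒ b_1 = 10 − 4 − 6 = 0; all invariant factors of ∂_2 are 1 so no torsion. So H_1 ≅ 0.
rank ∂_2 = 6, rank ∂_3 = 4 ⇒ b_2 = 10 − 6 − 4 = 0; all invariant factors of ∂_3 are 1 so no torsion. So H_2 ≅ 0.
rank ∂_3 = 4, rank ∂_4 = 0 ⇒ b_3 = 5 − 4 − 0 = 1. So H_3 ≅ Z.

H_0 ≅ Z,  H_1 = 0,  H_2 = 0,  H_3 ≅ Z.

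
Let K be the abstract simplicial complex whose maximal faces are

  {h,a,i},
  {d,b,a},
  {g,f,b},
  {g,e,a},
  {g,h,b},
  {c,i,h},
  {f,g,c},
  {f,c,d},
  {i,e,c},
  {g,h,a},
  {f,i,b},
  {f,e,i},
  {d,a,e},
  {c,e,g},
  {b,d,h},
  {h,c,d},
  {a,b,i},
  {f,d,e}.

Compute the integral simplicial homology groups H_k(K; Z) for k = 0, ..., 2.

Take the total order a < b < c < d < e < f < g < h < i on the vertex set. Then K (dimension 2) consists of the simplices:

  0-simplices (9): a, b, c, d, e, f, g, h, i
  1-simplices (27): ab, ad, ae, ag, ah, ai, bd, bf, bg, bh, bi, cd, ce, cf, cg, ch, ci, de, df, dh, ef, eg, ei, fg, fi, gh, hi
  2-simplices (18): abd, abi, ade, aeg, agh, ahi, bdh, bfg, bfi, bgh, cdf, cdh, ceg, cei, cfg, chi, def, efi

giving chain groups C_0 ≅ Z^9, C_1 ≅ Z^27, C_2 ≅ Z^18.

∂_1: C_1 → C_0 maps an edge to its endpoints' difference, ∂[p,q] = q − p.
The 9×27 boundary matrix has rank 8 and Smith normal form diag(1,1,1,1,1,1,1,1).

The boundary map ∂_2: C_2 → C_1 acts by ∂[p,q,r] = [q,r] − [p,r] + [p,q]. For instance
  ∂bgh = gh − bh + bg,
  ∂aeg = eg − ag + ae.
This gives a 27×18 integer matrix of rank 18; reducing to Smith normal form yields diagonal entries (1,1,1,1,1,1,1,1,1,1,1,1,1,1,1,1,1,2).

From H_k ≅ ker(∂_k) / im(∂_{k+1}) we obtain:

  H_0: rank C_0 − rank ∂_1 = 9 − 8 = 1, and the invariant factors of ∂_1 are all 1, so H_0 = Z.
  H_1: rank ker ∂_1 − rank ∂_2 = (27 − 8) − 18 = 1, and ∂_2 has invariant factor 2 > 1, so H_1 = Z ⊕ Z/2Z.
  H_2: rank ker ∂_2 − rank ∂_3 = (18 − 18) − 0 = 0, and there is no ∂_3, so H_2 = 0.

As a check, the Euler characteristic is 9 − 27 + 18 = 0, which agrees with 1 − 1 + 0 = 0.

H_0 ≅ Z,  H_1 ≅ Z ⊕ Z/2Z,  H_2 = 0.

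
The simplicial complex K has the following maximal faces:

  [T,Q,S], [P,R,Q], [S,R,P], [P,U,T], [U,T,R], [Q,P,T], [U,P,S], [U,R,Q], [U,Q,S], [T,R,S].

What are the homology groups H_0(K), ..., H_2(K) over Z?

Order the vertices as P < Q < R < S < T < U. Listing each simplex with vertices in this order, K has dimension 2 with simplices:

  0-simplices (6): P, Q, R, S, T, U
  1-simplices (15): PQ, PR, PS, PT, PU, QR, QS, QT, QU, RS, RT, RU, ST, SU, TU
  2-simplices (10): PQR, PQT, PRS, PSU, PTU, QRU, QST, QSU, RST, RTU

Hence C_0 ≅ Z^6, C_1 ≅ Z^15, C_2 ≅ Z^10.

Boundary ∂_1: C_1 → C_0 sends each edge [p,q] (with p < q) to q − p.
The 6×15 boundary matrix has rank 5 and Smith normal form diag(1,1,1,1,1).

∂_2: C_2 → C_1 sends each 2-simplex [p,q,r] to [q,r] − [p,r] + [p,q]. For instance
  ∂QSU = SU − QU + QS,
  ∂QST = ST − QT + QS.
The resulting 15×10 matrix has rank 10, and its Smith normal form has invariant factors (1,1,1,1,1,1,1,1,1,2).

Now H_k = ker ∂_k / im ∂_{k+1}, so:

  H_0: rank C_0 − rank ∂_1 = 6 − 5 = 1, and the invariant factors of ∂_1 are all 1, so H_0 = Z.
  H_1: rank ker ∂_1 − rank ∂_2 = (15 − 5) − 10 = 0, and ∂_2 has invariant factor 2 > 1, so H_1 = Z/2.
  H_2: rank ker ∂_2 − rank ∂_3 = (10 − 10) − 0 = 0, and there is no ∂_3, so H_2 = 0.

H_0 ≅ Z,  H_1 ≅ Z/2,  H_2 = 0.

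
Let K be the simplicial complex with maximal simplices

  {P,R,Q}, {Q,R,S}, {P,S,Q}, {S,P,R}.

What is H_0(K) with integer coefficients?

H_0 = Z.

Order the vertices as P < Q < R < S. Listing each simplex with vertices in this order, K has dimension 2 with simplices:

  0-simplices (4): P, Q, R, S
  1-simplices (6): PQ, PR, PS, QR, QS, RS
  2-simplices (4): PQR, PQS, PRS, QRS

so the chain groups are C_0 ≅ Z^4, C_1 ≅ Z^6, C_2 ≅ Z^4.

Boundary ∂_1: C_1 → C_0 sends each edge [p,q] (with p < q) to q − p. For instance
  ∂PR = R − P.
The 4×6 boundary matrix has rank 3 and Smith normal form diag(1,1,1).

The boundary map ∂_2: C_2 → C_1 sends each 2-simplex [p,q,r] to [q,r] − [p,r] + [p,q]. For instance
  ∂PQR = QR − PR + PQ,
  ∂QRS = RS − QS + QR.
The resulting 6×4 matrix has rank 3, and its Smith normal form has invariant factors (1,1,1).

Reading off H_k = ker ∂_k / im ∂_{k+1}:

  H_0: rank C_0 − rank ∂_1 = 4 − 3 = 1, and the invariant factors of ∂_1 are all 1, so H_0 ≅ Z.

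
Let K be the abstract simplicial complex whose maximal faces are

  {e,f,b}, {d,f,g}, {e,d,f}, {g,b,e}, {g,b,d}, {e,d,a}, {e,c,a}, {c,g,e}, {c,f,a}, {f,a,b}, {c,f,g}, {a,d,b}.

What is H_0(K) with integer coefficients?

Order the vertices as a < b < c < d < e < f < g. Listing each simplex with vertices in this order, K has dimension 2 with simplices:

  0-simplices (7): a, b, c, d, e, f, g
  1-simplices (18): ab, ac, ad, ae, af, bd, be, bf, bg, ce, cf, cg, de, df, dg, ef, eg, fg
  2-simplices (12): abd, abf, ace, acf, ade, bdg, bef, beg, ceg, cfg, def, dfg

Hence C_0 ≅ Z^7, C_1 ≅ Z^18, C_2 ≅ Z^12.

The boundary map ∂_1: C_1 → C_0 sends each edge [p,q] (with p < q) to q − p.
The 7×18 boundary matrix has rank 6 and Smith normal form diag(1,1,1,1,1,1).

∂_2: C_2 → C_1 acts by ∂[p,q,r] = [q,r] − [p,r] + [p,q]. For instance
  ∂ace = ce − ae + ac,
  ∂acf = cf − af + ac.
The resulting 18×12 matrix has rank 12, and its Smith normal form has invariant factors (1,1,1,1,1,1,1,1,1,1,1,2).

Now H_k = ker ∂_k / im ∂_{k+1}, so:

  H_0: rank C_0 − rank ∂_1 = 7 − 6 = 1, and the invariant factors of ∂_1 are all 1, so H_0 ≅ Z.

(K is a triangulation of the real projective plane RP^2.)

H_0 = Z.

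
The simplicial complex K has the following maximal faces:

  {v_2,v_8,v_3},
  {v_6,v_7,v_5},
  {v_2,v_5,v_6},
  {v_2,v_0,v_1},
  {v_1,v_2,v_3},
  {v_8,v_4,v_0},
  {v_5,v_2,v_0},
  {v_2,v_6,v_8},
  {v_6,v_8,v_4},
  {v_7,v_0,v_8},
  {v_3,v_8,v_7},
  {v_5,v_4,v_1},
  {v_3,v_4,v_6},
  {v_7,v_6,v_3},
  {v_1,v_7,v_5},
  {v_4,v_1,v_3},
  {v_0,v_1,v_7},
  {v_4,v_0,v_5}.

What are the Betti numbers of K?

K has 9 vertices, 27 edges, 18 triangles.
rank ∂_0 = 0, rank ∂_1 = 8 ⇒ b_0 = 9 − 0 − 8 = 1; all invariant factors of ∂_1 are 1 so no torsion. So H_0 ≅ Z.
rank ∂_1 = 8, rank ∂_2 = 18 ⇒ b_1 = 27 − 8 − 18 = 1; ∂_2 has invariant factor(s) [2] giving torsion. So H_1 ≅ Z ⊕ Z/2.
rank ∂_2 = 18, rank ∂_3 = 0 ⇒ b_2 = 18 − 18 − 0 = 0. So H_2 ≅ 0.

b_0 = 1, b_1 = 1, b_2 = 0.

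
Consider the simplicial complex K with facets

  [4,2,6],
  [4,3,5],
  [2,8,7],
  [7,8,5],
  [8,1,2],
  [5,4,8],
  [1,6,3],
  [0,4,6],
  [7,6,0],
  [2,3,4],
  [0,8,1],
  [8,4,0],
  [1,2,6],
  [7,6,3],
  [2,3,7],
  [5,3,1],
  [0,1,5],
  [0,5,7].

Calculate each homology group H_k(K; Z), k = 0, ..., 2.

H_0 ≅ Z,  H_1 ≅ Z ⊕ Z/2,  H_2 = 0.

Take the total order 0 < 1 < 2 < 3 < 4 < 5 < 6 < 7 < 8 on the vertex set. Then K (dimension 2) consists of the simplices:

  0-simplices (9): [0], [1], [2], [3], [4], [5], [6], [7], [8]
  1-simplices (27): (27 of them)
  2-simplices (18): [0,1,5], [0,1,8], [0,4,6], [0,4,8], [0,5,7], [0,6,7], [1,2,6], [1,2,8], [1,3,5], [1,3,6], [2,3,4], [2,3,7], [2,4,6], [2,7,8], [3,4,5], [3,6,7], [4,5,8], [5,7,8]

so the chain groups are C_0 ≅ Z^9, C_1 ≅ Z^27, C_2 ≅ Z^18.

Boundary ∂_1: C_1 → C_0 sends each edge [p,q] (with p < q) to q − p. For instance
  ∂[4,8] = [8] − [4].
The resulting 9×27 matrix has rank 8, and its Smith normal form has invariant factors (1,1,1,1,1,1,1,1).

The boundary map ∂_2: C_2 → C_1 sends each 2-simplex [p,q,r] to [q,r] − [p,r] + [p,q]. For instance
  ∂[2,7,8] = [7,8] − [2,8] + [2,7],
  ∂[0,4,6] = [4,6] − [0,6] + [0,4].
The resulting 27×18 matrix has rank 18, and its Smith normal form has invariant factors (1,1,1,1,1,1,1,1,1,1,1,1,1,1,1,1,1,2).

Now H_k = ker ∂_k / im ∂_{k+1}, so:

  H_0: rank C_0 − rank ∂_1 = 9 − 8 = 1, and the invariant factors of ∂_1 are all 1, so H_0 = Z.
  H_1: rank ker ∂_1 − rank ∂_2 = (27 − 8) − 18 = 1, and ∂_2 has invariant factor 2 > 1, so H_1 = Z ⊕ Z/2.
  H_2: rank ker ∂_2 − rank ∂_3 = (18 − 18) − 0 = 0, and there is no ∂_3, so H_2 = 0.

As a check, the Euler characteristic is 9 − 27 + 18 = 0, which agrees with 1 − 1 + 0 = 0.
(K is a triangulation of the Klein bottle.)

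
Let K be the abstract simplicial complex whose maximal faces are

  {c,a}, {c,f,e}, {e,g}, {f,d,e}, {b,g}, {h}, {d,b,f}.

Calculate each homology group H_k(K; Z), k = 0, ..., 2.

K has 8 vertices, 10 edges, 3 triangles.
rank ∂_0 = 0, rank ∂_1 = 6 ⇒ b_0 = 8 − 0 − 6 = 2; all invariant factors of ∂_1 are 1 so no torsion. So H_0 ≅ Z^2.
rank ∂_1 = 6, rank ∂_2 = 3 ⇒ b_1 = 10 − 6 − 3 = 1; all invariant factors of ∂_2 are 1 so no torsion. So H_1 ≅ Z.
rank ∂_2 = 3, rank ∂_3 = 0 ⇒ b_2 = 3 − 3 − 0 = 0. So H_2 ≅ 0.

H_0 ≅ Z^2,  H_1 ≅ Z,  H_2 = 0.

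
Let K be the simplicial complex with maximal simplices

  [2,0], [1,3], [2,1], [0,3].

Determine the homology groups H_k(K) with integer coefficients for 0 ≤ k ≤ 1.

H_0 = Z,  H_1 = Z.

Take the total order 0 < 1 < 2 < 3 on the vertex set. Then K (dimension 1) consists of the simplices:

  0-simplices (4): [0], [1], [2], [3]
  1-simplices (4): [0,2], [0,3], [1,2], [1,3]

giving chain groups C_0 ≅ Z^4, C_1 ≅ Z^4.

Boundary ∂_1: C_1 → C_0 sends each edge [p,q] (with p < q) to q − p. For instance
  ∂[1,3] = [3] − [1].
This gives a 4×4 integer matrix of rank 3; reducing to Smith normal form yields diagonal entries (1,1,1).

Now H_k = ker ∂_k / im ∂_{k+1}, so:

  H_0: rank C_0 − rank ∂_1 = 4 − 3 = 1, and the invariant factors of ∂_1 are all 1, so H_0 ≅ Z.
  H_1: rank ker ∂_1 − rank ∂_2 = (4 − 3) − 0 = 1, and there is no ∂_2, so H_1 ≅ Z.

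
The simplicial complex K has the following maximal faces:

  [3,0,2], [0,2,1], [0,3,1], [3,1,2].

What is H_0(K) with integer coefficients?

H_0 = Z.

Take the total order 0 < 1 < 2 < 3 on the vertex set. Then K (dimension 2) consists of the simplices:

  0-simplices (4): [0], [1], [2], [3]
  1-simplices (6): [0,1], [0,2], [0,3], [1,2], [1,3], [2,3]
  2-simplices (4): [0,1,2], [0,1,3], [0,2,3], [1,2,3]

so the chain groups are C_0 ≅ Z^4, C_1 ≅ Z^6, C_2 ≅ Z^4.

Boundary ∂_1: C_1 → C_0 maps an edge to its endpoints' difference, ∂[p,q] = q − p. For instance
  ∂[2,3] = [3] − [2].
The resulting 4×6 matrix has rank 3, and its Smith normal form has invariant factors (1,1,1).

∂_2: C_2 → C_1 acts by ∂[p,q,r] = [q,r] − [p,r] + [p,q]. For instance
  ∂[0,2,3] = [2,3] − [0,3] + [0,2],
  ∂[0,1,2] = [1,2] − [0,2] + [0,1].
This gives a 6×4 integer matrix of rank 3; reducing to Smith normal form yields diagonal entries (1,1,1).

Now H_k = ker ∂_k / im ∂_{k+1}, so:

  H_0: rank C_0 − rank ∂_1 = 4 − 3 = 1, and the invariant factors of ∂_1 are all 1, so H_0 ≅ Z.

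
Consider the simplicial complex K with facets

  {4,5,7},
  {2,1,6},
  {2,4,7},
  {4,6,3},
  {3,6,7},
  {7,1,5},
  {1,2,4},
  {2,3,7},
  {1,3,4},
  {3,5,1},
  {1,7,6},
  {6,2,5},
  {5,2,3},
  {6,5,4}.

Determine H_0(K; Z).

H_0 = Z.

K has 7 vertices, 21 edges, 14 triangles.
rank ∂_0 = 0, rank ∂_1 = 6 ⇒ b_0 = 7 − 0 − 6 = 1; all invariant factors of ∂_1 are 1 so no torsion. So H_0 ≅ Z.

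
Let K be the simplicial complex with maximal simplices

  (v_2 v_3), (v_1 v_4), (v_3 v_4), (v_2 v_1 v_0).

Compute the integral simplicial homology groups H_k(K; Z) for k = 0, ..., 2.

H_0 ≅ Z,  H_1 ≅ Z,  H_2 = 0.

K has 5 vertices, 6 edges, 1 triangle.
rank ∂_0 = 0, rank ∂_1 = 4 ⇒ b_0 = 5 − 0 − 4 = 1; all invariant factors of ∂_1 are 1 so no torsion. So H_0 ≅ Z.
rank ∂_1 = 4, rank ∂_2 = 1 ⇒ b_1 = 6 − 4 − 1 = 1; all invariant factors of ∂_2 are 1 so no torsion. So H_1 ≅ Z.
rank ∂_2 = 1, rank ∂_3 = 0 ⇒ b_2 = 1 − 1 − 0 = 0. So H_2 ≅ 0.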